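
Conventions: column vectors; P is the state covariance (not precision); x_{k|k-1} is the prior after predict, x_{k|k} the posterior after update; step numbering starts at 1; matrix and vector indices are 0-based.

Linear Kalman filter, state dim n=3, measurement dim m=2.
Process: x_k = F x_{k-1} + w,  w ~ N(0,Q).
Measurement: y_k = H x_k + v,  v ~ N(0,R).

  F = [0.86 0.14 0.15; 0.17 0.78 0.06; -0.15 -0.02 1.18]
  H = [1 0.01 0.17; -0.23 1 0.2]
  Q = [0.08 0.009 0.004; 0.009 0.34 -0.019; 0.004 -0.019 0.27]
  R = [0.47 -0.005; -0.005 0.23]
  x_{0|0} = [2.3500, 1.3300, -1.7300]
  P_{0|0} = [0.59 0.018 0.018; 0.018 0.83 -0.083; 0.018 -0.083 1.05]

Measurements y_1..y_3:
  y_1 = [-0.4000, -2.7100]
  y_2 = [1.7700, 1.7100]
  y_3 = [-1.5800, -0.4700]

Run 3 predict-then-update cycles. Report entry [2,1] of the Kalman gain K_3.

K[2,1] = 0.3812

step 1: x^-=[1.9477, 1.3331, -2.4205]  P^-=[0.5617 0.1988 0.1151; 0.1988 0.8632 -0.0477; 0.1151 -0.0477 1.7433]  S=[1.1252 0.1424; 0.1424 1.0715]  K=[0.5162 0.0179; 0.0832 0.7429; 0.3386 0.2112]  nu=[-1.9495, -3.1110]  x^+=[0.8858, -1.1403, -3.7376]  P^+=[0.2590 0.0815 -0.1019; 0.0815 0.2464 -0.2858; -0.1019 -0.2858 1.5462]
step 2: x^-=[0.0415, -0.9631, -4.5204]  P^-=[0.2925 0.1006 0.0930; 0.1006 0.4957 -0.2120; 0.0930 -0.2120 2.4789]  S=[0.8671 0.0958; 0.0958 0.7007]  K=[0.3539 0.0257; 0.0125 0.6122; 0.5578 0.2982]  nu=[2.5066, 3.5868]  x^+=[1.0207, 1.2641, -2.0528]  P^+=[0.1817 0.0649 -0.0951; 0.0649 0.2315 -0.3791; -0.0951 -0.3791 2.1149]
step 3: x^-=[0.7469, 1.0363, -2.6007]  P^-=[0.2417 0.0701 0.1960; 0.0701 0.4735 -0.2520; 0.1960 -0.2520 3.2709]  S=[0.8735 0.1135; 0.1135 0.6961]  K=[0.3123 0.0263; -0.0402 0.5913; 0.8085 0.3812]  nu=[-1.8951, -0.8144]  x^+=[0.1337, 0.6309, -4.4434]  P^+=[0.1542 0.0494 -0.0475; 0.0494 0.2342 -0.4330; -0.0475 -0.4330 2.5287]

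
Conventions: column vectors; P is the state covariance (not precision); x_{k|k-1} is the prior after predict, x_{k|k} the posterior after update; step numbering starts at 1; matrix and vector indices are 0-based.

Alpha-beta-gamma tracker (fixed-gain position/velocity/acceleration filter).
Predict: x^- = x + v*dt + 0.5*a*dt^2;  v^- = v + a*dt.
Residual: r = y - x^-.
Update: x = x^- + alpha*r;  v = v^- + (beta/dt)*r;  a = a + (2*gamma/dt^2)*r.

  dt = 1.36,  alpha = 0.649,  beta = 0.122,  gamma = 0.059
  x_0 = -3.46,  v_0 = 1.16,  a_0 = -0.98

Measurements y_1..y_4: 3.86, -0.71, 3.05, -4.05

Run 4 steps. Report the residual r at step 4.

step 1: x_pred=-2.7887  r=6.6487  x^+=1.5263  v^+=0.4236  a^+=-0.5558
step 2: x_pred=1.5884  r=-2.2984  x^+=0.0967  v^+=-0.5385  a^+=-0.7025
step 3: x_pred=-1.2852  r=4.3352  x^+=1.5283  v^+=-1.1049  a^+=-0.4259
step 4: x_pred=-0.3682  r=-3.6818  x^+=-2.7577  v^+=-2.0144  a^+=-0.6608

resid = -3.6818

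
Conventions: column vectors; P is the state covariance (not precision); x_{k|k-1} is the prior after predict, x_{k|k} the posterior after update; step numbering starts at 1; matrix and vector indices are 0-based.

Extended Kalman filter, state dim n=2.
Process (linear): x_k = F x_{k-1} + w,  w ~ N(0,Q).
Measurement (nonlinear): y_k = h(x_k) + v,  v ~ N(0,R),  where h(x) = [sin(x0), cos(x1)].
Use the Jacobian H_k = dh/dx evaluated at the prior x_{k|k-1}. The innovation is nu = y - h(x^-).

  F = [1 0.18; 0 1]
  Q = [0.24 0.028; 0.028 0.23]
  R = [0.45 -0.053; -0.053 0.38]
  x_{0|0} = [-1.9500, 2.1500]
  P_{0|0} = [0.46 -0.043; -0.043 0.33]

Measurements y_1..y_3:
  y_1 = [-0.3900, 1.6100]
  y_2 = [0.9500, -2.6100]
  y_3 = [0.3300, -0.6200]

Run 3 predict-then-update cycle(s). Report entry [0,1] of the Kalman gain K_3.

K[0,1] = 0.0269

step 1: x^-=[-1.5630, 2.1500]  P^-=[0.6952 0.0444; 0.0444 0.5600]  H_jac=[0.0078 0.0000; 0.0000 -0.8369]  S=[0.4500 -0.0533; -0.0533 0.7722]  K=[0.0064 -0.0477; -0.0717 -0.6118]  nu=[0.6100, 2.1574]  x^+=[-1.6620, 0.7863]  P^+=[0.6934 0.0221; 0.0221 0.2733]
step 2: x^-=[-1.5204, 0.7863]  P^-=[0.9502 0.0992; 0.0992 0.5033]  H_jac=[0.0504 0.0000; 0.0000 -0.7077]  S=[0.4524 -0.0565; -0.0565 0.6321]  K=[0.0929 -0.1028; -0.0600 -0.5689]  nu=[1.9487, -3.3165]  x^+=[-0.9984, 2.5560]  P^+=[0.9385 0.0622; 0.0622 0.3009]
step 3: x^-=[-0.5383, 2.5560]  P^-=[1.2107 0.1443; 0.1443 0.5309]  H_jac=[0.8586 0.0000; 0.0000 -0.5527]  S=[1.3424 -0.1215; -0.1215 0.5422]  K=[0.7767 0.0269; 0.0442 -0.5313]  nu=[0.8427, 0.2134]  x^+=[0.1220, 2.4799]  P^+=[0.4054 0.0560; 0.0560 0.3695]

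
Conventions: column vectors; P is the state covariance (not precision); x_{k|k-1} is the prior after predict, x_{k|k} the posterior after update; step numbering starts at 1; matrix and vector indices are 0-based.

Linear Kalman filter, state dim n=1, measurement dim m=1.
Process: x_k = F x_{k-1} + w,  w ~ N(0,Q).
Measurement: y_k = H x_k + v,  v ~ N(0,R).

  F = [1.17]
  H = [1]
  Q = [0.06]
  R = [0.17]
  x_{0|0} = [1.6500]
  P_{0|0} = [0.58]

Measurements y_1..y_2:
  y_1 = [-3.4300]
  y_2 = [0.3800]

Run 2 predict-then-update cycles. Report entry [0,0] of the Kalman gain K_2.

step 1: x^-=[1.9305]  P^-=[0.8540]  S=[1.0240]  K=[0.8340]  nu=[-5.3605]  x^+=[-2.5400]  P^+=[0.1418]
step 2: x^-=[-2.9718]  P^-=[0.2541]  S=[0.4241]  K=[0.5991]  nu=[3.3518]  x^+=[-0.9637]  P^+=[0.1019]

K[0,0] = 0.5991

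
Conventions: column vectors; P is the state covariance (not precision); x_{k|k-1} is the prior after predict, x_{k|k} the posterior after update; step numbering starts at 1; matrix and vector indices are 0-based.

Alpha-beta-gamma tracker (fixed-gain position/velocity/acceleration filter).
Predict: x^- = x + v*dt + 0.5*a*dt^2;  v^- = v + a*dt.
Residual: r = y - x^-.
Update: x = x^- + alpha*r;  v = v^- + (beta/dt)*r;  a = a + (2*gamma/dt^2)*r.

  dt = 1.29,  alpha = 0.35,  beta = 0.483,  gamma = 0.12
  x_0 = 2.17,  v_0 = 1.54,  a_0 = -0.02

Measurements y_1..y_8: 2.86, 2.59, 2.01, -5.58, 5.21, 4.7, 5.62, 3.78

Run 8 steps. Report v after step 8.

step 1: x_pred=4.1400  r=-1.2800  x^+=3.6920  v^+=1.0350  a^+=-0.2046
step 2: x_pred=4.8568  r=-2.2668  x^+=4.0634  v^+=-0.0777  a^+=-0.5315
step 3: x_pred=3.5209  r=-1.5109  x^+=2.9921  v^+=-1.3291  a^+=-0.7494
step 4: x_pred=0.6540  r=-6.2340  x^+=-1.5279  v^+=-4.6300  a^+=-1.6485
step 5: x_pred=-8.8723  r=14.0823  x^+=-3.9435  v^+=-1.4839  a^+=0.3825
step 6: x_pred=-5.5395  r=10.2395  x^+=-1.9557  v^+=2.8433  a^+=1.8592
step 7: x_pred=3.2591  r=2.3609  x^+=4.0854  v^+=6.1256  a^+=2.1997
step 8: x_pred=13.8178  r=-10.0378  x^+=10.3046  v^+=5.2049  a^+=0.7520

v_post = 5.2049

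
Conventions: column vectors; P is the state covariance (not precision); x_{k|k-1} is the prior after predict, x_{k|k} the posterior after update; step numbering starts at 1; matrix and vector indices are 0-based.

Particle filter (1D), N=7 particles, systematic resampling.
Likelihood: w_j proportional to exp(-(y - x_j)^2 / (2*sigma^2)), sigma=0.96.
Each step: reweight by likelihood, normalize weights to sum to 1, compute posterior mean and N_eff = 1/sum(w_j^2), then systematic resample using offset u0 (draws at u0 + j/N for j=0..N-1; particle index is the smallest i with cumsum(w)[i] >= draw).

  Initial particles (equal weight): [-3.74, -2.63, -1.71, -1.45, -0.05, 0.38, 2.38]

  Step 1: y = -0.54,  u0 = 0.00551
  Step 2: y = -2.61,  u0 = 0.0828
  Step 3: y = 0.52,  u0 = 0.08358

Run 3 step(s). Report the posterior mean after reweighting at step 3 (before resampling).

step 1: w=[0.0014, 0.0342, 0.1743, 0.2337, 0.3215, 0.2314, 0.0036]  mean=-0.6518  Neff=4.1148  idx=[1, 2, 3, 3, 4, 4, 5]
step 2: w=[0.3740, 0.2411, 0.1803, 0.1803, 0.0107, 0.0107, 0.0029]  mean=-1.9188  Neff=3.7984  idx=[0, 0, 0, 1, 2, 3, 3]
step 3: w=[0.0103, 0.0103, 0.0103, 0.1508, 0.2728, 0.2728, 0.2728]  mean=-1.5256  Neff=4.0605  idx=[3, 4, 4, 5, 5, 6, 6]

post_mean = -1.5256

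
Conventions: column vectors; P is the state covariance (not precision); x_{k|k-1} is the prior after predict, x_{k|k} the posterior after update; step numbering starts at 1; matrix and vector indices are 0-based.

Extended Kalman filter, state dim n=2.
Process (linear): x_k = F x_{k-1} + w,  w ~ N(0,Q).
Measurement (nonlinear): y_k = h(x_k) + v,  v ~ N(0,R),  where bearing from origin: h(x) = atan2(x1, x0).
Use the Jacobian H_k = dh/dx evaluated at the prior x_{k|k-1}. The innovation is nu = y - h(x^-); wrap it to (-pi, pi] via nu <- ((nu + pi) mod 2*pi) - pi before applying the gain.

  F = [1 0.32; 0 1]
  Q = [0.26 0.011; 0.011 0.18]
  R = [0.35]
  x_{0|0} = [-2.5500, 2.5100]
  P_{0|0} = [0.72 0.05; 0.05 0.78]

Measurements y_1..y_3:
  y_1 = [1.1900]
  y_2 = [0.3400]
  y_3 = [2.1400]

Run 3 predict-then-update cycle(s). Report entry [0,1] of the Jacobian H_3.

H_jac[0,1] = 0.1317

step 1: x^-=[-1.7468, 2.5100]  P^-=[1.0919 0.3106; 0.3106 0.9600]  H_jac=[-0.2684 -0.1868]  S=[0.4933]  K=[-0.7117; -0.5325]  nu=[-0.9888]  x^+=[-1.0431, 3.0365]  P^+=[0.8420 0.1236; 0.1236 0.8201]
step 2: x^-=[-0.0714, 3.0365]  P^-=[1.2651 0.3971; 0.3971 1.0001]  H_jac=[-0.3291 -0.0077]  S=[0.4891]  K=[-0.8576; -0.2830]  nu=[-1.2543]  x^+=[1.0043, 3.3915]  P^+=[0.9054 0.2784; 0.2784 0.9609]
step 3: x^-=[2.0896, 3.3915]  P^-=[1.4419 0.5969; 0.5969 1.1409]  H_jac=[-0.2137 0.1317]  S=[0.4021]  K=[-0.5710; 0.0564]  nu=[1.1214]  x^+=[1.4492, 3.4548]  P^+=[1.3108 0.6098; 0.6098 1.1397]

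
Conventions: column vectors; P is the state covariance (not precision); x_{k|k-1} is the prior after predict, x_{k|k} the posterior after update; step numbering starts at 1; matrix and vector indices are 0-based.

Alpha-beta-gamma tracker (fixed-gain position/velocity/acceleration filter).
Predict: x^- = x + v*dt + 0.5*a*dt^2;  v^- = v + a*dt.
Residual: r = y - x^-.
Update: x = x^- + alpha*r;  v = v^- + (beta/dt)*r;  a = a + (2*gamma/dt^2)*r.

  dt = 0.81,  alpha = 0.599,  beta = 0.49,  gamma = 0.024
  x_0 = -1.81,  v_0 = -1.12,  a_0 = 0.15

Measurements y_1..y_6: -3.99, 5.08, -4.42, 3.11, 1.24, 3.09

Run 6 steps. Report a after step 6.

a_post = 0.2839

step 1: x_pred=-2.6680  r=-1.3220  x^+=-3.4599  v^+=-1.7982  a^+=0.0533
step 2: x_pred=-4.8990  r=9.9790  x^+=1.0784  v^+=4.2816  a^+=0.7833
step 3: x_pred=4.8035  r=-9.2235  x^+=-0.7214  v^+=-0.6636  a^+=0.1086
step 4: x_pred=-1.2232  r=4.3332  x^+=1.3724  v^+=2.0457  a^+=0.4256
step 5: x_pred=3.1690  r=-1.9290  x^+=2.0135  v^+=1.2235  a^+=0.2844
step 6: x_pred=3.0979  r=-0.0079  x^+=3.0932  v^+=1.4491  a^+=0.2839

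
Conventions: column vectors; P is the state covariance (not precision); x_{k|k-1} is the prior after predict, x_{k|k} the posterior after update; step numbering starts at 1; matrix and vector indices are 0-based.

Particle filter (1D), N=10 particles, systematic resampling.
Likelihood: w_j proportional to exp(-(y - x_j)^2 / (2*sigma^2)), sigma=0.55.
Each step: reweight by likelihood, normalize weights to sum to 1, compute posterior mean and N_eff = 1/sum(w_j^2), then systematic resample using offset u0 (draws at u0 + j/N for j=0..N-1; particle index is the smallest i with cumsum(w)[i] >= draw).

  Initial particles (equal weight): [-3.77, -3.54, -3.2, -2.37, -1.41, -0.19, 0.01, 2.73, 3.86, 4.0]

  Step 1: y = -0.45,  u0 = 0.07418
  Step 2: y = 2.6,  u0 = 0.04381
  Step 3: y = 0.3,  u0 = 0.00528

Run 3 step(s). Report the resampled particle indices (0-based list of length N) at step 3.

step 1: w=[0.0000, 0.0000, 0.0000, 0.0012, 0.1198, 0.4915, 0.3874, 0.0000, 0.0000, 0.0000]  mean=-0.2614  Neff=2.4628  idx=[4, 5, 5, 5, 5, 5, 6, 6, 6, 6]
step 2: w=[0.0000, 0.0349, 0.0349, 0.0349, 0.0349, 0.0349, 0.2064, 0.2064, 0.2064, 0.2064]  mean=-0.0249  Neff=5.6652  idx=[2, 5, 6, 6, 7, 7, 8, 8, 9, 9]
step 3: w=[0.0810, 0.0810, 0.1048, 0.1048, 0.1048, 0.1048, 0.1048, 0.1048, 0.1048, 0.1048]  mean=-0.0224  Neff=9.9101  idx=[0, 1, 2, 3, 4, 5, 6, 7, 8, 9]

resampled_idx = [0, 1, 2, 3, 4, 5, 6, 7, 8, 9]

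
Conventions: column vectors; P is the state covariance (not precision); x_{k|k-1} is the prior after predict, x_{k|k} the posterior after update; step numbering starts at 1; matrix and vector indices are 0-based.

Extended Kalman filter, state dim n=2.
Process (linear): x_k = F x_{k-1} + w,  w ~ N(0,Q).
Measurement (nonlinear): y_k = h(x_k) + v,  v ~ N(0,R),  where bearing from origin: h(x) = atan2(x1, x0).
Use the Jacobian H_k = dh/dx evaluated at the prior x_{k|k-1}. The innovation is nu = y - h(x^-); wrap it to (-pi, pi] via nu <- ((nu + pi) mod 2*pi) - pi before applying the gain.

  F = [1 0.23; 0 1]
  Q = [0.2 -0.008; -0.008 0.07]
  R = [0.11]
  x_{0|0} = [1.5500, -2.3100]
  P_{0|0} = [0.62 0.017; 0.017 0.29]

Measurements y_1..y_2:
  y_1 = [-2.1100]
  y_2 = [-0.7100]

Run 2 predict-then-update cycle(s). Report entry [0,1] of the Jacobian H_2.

H_jac[0,1] = -0.1109

step 1: x^-=[1.0187, -2.3100]  P^-=[0.8432 0.0757; 0.0757 0.3600]  H_jac=[0.3624 0.1598]  S=[0.2387]  K=[1.3308; 0.3560]  nu=[-0.9545]  x^+=[-0.2516, -2.6498]  P^+=[0.4204 -0.0374; -0.0374 0.3298]
step 2: x^-=[-0.8610, -2.6498]  P^-=[0.6207 0.0305; 0.0305 0.3998]  H_jac=[0.3413 -0.1109]  S=[0.1849]  K=[1.1273; -0.1835]  nu=[1.1750]  x^+=[0.4636, -2.8654]  P^+=[0.3856 0.0687; 0.0687 0.3935]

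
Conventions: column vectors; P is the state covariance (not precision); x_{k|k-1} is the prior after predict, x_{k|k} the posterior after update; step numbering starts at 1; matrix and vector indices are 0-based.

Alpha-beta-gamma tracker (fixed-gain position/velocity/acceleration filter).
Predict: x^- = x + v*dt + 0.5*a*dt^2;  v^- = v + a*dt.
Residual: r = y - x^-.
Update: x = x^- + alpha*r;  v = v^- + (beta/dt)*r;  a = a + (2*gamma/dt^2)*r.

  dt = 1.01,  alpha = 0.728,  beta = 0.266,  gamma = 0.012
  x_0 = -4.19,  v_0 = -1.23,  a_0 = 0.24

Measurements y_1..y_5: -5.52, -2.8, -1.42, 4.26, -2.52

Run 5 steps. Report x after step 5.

step 1: x_pred=-5.3099  r=-0.2101  x^+=-5.4628  v^+=-1.0429  a^+=0.2351
step 2: x_pred=-6.3963  r=3.5963  x^+=-3.7782  v^+=0.1416  a^+=0.3197
step 3: x_pred=-3.4721  r=2.0521  x^+=-1.9782  v^+=1.0049  a^+=0.3679
step 4: x_pred=-0.7755  r=5.0355  x^+=2.8903  v^+=2.7028  a^+=0.4864
step 5: x_pred=5.8682  r=-8.3882  x^+=-0.2384  v^+=0.9849  a^+=0.2891

x_post = -0.2384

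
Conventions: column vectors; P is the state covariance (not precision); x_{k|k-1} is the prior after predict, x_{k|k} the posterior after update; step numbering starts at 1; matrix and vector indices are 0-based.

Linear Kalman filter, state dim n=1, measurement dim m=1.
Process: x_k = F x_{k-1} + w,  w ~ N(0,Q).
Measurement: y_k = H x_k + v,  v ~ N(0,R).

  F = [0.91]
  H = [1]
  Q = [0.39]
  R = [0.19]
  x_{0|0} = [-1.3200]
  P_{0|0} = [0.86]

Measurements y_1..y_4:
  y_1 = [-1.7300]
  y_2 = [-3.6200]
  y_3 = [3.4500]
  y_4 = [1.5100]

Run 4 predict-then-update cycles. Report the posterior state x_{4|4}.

x_post = [1.5320]

step 1: x^-=[-1.2012]  P^-=[1.1022]  S=[1.2922]  K=[0.8530]  nu=[-0.5288]  x^+=[-1.6522]  P^+=[0.1621]
step 2: x^-=[-1.5035]  P^-=[0.5242]  S=[0.7142]  K=[0.7340]  nu=[-2.1165]  x^+=[-3.0570]  P^+=[0.1395]
step 3: x^-=[-2.7818]  P^-=[0.5055]  S=[0.6955]  K=[0.7268]  nu=[6.2318]  x^+=[1.7475]  P^+=[0.1381]
step 4: x^-=[1.5902]  P^-=[0.5044]  S=[0.6944]  K=[0.7264]  nu=[-0.0802]  x^+=[1.5320]  P^+=[0.1380]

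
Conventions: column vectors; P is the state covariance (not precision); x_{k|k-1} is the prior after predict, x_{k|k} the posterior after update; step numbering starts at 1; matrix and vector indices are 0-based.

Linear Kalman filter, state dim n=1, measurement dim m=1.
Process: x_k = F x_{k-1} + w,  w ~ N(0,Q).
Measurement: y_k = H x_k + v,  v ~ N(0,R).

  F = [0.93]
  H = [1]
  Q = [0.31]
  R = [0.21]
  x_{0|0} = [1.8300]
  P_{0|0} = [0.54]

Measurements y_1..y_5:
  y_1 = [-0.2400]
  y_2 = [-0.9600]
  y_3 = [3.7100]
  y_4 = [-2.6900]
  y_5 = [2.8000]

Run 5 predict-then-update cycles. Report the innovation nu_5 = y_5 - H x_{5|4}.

innov = [3.8288]

step 1: x^-=[1.7019]  P^-=[0.7770]  S=[0.9870]  K=[0.7872]  nu=[-1.9419]  x^+=[0.1732]  P^+=[0.1653]
step 2: x^-=[0.1610]  P^-=[0.4530]  S=[0.6630]  K=[0.6833]  nu=[-1.1210]  x^+=[-0.6049]  P^+=[0.1435]
step 3: x^-=[-0.5626]  P^-=[0.4341]  S=[0.6441]  K=[0.6740]  nu=[4.2726]  x^+=[2.3170]  P^+=[0.1415]
step 4: x^-=[2.1548]  P^-=[0.4324]  S=[0.6424]  K=[0.6731]  nu=[-4.8448]  x^+=[-1.1063]  P^+=[0.1414]
step 5: x^-=[-1.0288]  P^-=[0.4323]  S=[0.6423]  K=[0.6730]  nu=[3.8288]  x^+=[1.5481]  P^+=[0.1413]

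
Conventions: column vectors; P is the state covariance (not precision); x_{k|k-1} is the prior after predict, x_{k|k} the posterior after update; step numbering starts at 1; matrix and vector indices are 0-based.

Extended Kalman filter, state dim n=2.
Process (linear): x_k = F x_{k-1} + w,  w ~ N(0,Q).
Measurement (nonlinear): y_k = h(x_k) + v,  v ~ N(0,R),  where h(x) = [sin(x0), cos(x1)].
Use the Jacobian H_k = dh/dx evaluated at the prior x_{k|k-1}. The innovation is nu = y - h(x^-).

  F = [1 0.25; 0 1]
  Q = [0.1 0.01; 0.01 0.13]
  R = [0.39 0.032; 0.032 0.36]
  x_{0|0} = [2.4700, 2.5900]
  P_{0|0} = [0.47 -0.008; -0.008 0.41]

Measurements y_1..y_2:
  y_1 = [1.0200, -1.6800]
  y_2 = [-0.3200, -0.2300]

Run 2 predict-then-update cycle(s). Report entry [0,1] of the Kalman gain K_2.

step 1: x^-=[3.1175, 2.5900]  P^-=[0.5916 0.1045; 0.1045 0.5400]  H_jac=[-0.9997 0.0000; 0.0000 -0.5240]  S=[0.9813 0.0867; 0.0867 0.5083]  K=[-0.6023 -0.0049; -0.0581 -0.5468]  nu=[0.9959, -0.8283]  x^+=[2.5218, 2.9850]  P^+=[0.2351 0.0402; 0.0402 0.3792]
step 2: x^-=[3.2680, 2.9850]  P^-=[0.3789 0.1450; 0.1450 0.5092]  H_jac=[-0.9920 0.0000; 0.0000 -0.1559]  S=[0.7629 0.0544; 0.0544 0.3724]  K=[-0.4935 0.0114; -0.1751 -0.1876]  nu=[-0.1939, 0.7578]  x^+=[3.3724, 2.8768]  P^+=[0.1937 0.0749; 0.0749 0.4691]

K[0,1] = 0.0114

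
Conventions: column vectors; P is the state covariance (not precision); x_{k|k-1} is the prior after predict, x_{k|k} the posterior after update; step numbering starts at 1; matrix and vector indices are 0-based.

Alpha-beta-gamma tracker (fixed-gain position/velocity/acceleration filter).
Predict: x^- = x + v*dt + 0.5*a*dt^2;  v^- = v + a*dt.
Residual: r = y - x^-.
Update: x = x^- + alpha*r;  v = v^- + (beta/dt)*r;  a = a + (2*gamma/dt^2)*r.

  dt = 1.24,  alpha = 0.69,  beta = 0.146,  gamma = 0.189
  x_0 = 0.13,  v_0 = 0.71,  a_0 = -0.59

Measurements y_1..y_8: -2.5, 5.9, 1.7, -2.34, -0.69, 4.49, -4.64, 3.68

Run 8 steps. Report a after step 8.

step 1: x_pred=0.5568  r=-3.0568  x^+=-1.5524  v^+=-0.3815  a^+=-1.3415
step 2: x_pred=-3.0568  r=8.9568  x^+=3.1234  v^+=-0.9904  a^+=0.8604
step 3: x_pred=2.5569  r=-0.8569  x^+=1.9656  v^+=-0.0243  a^+=0.6498
step 4: x_pred=2.4351  r=-4.7751  x^+=-0.8597  v^+=0.2192  a^+=-0.5241
step 5: x_pred=-0.9908  r=0.3008  x^+=-0.7833  v^+=-0.3952  a^+=-0.4501
step 6: x_pred=-1.6194  r=6.1094  x^+=2.5961  v^+=-0.2341  a^+=1.0518
step 7: x_pred=3.1144  r=-7.7544  x^+=-2.2361  v^+=0.1571  a^+=-0.8545
step 8: x_pred=-2.6983  r=6.3783  x^+=1.7027  v^+=-0.1515  a^+=0.7135

a_post = 0.7135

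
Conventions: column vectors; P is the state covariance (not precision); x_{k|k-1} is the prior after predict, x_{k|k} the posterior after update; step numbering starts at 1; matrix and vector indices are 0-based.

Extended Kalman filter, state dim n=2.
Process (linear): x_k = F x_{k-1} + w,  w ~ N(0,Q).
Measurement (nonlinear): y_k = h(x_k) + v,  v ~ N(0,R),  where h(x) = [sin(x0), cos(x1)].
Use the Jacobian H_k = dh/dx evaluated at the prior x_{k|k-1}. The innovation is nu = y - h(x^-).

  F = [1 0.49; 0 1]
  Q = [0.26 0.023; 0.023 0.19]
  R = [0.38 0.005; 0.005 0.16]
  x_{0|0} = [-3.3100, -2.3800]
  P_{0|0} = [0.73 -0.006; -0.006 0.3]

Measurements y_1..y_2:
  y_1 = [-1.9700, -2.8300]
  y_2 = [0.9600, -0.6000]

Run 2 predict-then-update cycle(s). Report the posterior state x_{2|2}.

x_post = [-5.2277, -4.0520]

step 1: x^-=[-4.4762, -2.3800]  P^-=[1.0561 0.1640; 0.1640 0.4900]  H_jac=[-0.2340 0.0000; 0.0000 0.6901]  S=[0.4378 -0.0215; -0.0215 0.3933]  K=[-0.5518 0.2576; -0.0456 0.8572]  nu=[-2.9422, -2.1063]  x^+=[-3.3951, -4.0513]  P^+=[0.8906 0.0557; 0.0557 0.1984]
step 2: x^-=[-5.3803, -4.0513]  P^-=[1.2529 0.1759; 0.1759 0.3884]  H_jac=[0.6193 0.0000; 0.0000 -0.7893]  S=[0.8606 -0.0810; -0.0810 0.4020]  K=[0.8860 -0.1669; 0.0559 -0.7514]  nu=[0.1749, 0.0140]  x^+=[-5.2277, -4.0520]  P^+=[0.5423 0.0282; 0.0282 0.1520]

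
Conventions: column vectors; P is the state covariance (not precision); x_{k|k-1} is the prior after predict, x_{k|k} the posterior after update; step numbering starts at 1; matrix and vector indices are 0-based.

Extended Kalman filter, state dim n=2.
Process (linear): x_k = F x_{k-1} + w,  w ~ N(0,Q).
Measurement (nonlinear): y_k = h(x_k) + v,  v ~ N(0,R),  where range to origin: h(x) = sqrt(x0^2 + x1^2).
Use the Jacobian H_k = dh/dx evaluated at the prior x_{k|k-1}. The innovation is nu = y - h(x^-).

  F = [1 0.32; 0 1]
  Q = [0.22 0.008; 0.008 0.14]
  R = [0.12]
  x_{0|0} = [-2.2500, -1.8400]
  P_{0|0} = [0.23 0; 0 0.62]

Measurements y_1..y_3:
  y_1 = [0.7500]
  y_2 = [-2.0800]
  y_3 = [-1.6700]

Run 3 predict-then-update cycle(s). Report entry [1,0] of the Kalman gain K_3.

step 1: x^-=[-2.8388, -1.8400]  P^-=[0.5135 0.2064; 0.2064 0.7600]  H_jac=[-0.8391 -0.5439]  S=[0.8948]  K=[-0.6070; -0.6555]  nu=[-2.6330]  x^+=[-1.2406, -0.1141]  P^+=[0.1838 -0.1496; -0.1496 0.3755]
step 2: x^-=[-1.2771, -0.1141]  P^-=[0.3465 -0.0215; -0.0215 0.5155]  H_jac=[-0.9960 -0.0890]  S=[0.4640]  K=[-0.7396; -0.0527]  nu=[-3.3622]  x^+=[1.2097, 0.0632]  P^+=[0.0926 -0.0396; -0.0396 0.5142]
step 3: x^-=[1.2299, 0.0632]  P^-=[0.3400 0.1330; 0.1330 0.6542]  H_jac=[0.9987 0.0513]  S=[0.4744]  K=[0.7300; 0.3507]  nu=[-2.9015]  x^+=[-0.8883, -0.9542]  P^+=[0.0871 0.0115; 0.0115 0.5959]

K[1,0] = 0.3507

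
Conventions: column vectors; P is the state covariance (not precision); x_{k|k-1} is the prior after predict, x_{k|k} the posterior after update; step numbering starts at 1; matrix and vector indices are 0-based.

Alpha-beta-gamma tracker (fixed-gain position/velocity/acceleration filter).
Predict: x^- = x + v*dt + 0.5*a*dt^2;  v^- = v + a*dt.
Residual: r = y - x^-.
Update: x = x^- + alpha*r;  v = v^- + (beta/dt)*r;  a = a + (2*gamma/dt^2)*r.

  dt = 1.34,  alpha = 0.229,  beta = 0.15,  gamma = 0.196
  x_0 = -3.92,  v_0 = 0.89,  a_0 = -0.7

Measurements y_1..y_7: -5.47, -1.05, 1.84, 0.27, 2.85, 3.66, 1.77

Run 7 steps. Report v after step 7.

v_post = 7.4231

step 1: x_pred=-3.3559  r=-2.1141  x^+=-3.8400  v^+=-0.2847  a^+=-1.1615
step 2: x_pred=-5.2643  r=4.2143  x^+=-4.2992  v^+=-1.3694  a^+=-0.2415
step 3: x_pred=-6.3510  r=8.1910  x^+=-4.4753  v^+=-0.7761  a^+=1.5467
step 4: x_pred=-4.1266  r=4.3966  x^+=-3.1198  v^+=1.7886  a^+=2.5065
step 5: x_pred=1.5273  r=1.3227  x^+=1.8302  v^+=5.2954  a^+=2.7953
step 6: x_pred=11.4356  r=-7.7756  x^+=9.6550  v^+=8.1707  a^+=1.0978
step 7: x_pred=21.5892  r=-19.8192  x^+=17.0506  v^+=7.4231  a^+=-3.2290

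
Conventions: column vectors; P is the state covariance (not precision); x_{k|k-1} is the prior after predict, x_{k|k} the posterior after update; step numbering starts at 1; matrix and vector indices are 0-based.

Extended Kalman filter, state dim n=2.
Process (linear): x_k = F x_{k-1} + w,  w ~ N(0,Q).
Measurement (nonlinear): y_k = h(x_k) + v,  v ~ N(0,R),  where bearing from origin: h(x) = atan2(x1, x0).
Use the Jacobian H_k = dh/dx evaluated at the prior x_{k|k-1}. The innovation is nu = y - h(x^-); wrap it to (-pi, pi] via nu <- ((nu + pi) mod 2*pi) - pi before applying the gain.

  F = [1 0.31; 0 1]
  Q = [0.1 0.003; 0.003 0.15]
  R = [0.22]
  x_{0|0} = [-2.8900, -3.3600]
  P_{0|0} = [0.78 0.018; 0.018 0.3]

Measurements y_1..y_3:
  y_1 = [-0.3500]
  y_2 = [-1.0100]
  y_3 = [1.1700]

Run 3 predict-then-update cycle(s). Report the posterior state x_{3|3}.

x_post = [-5.8971, -3.6072]

step 1: x^-=[-3.9316, -3.3600]  P^-=[0.9200 0.1140; 0.1140 0.4500]  H_jac=[0.1256 -0.1470]  S=[0.2400]  K=[0.4117; -0.2159]  nu=[2.0844]  x^+=[-3.0735, -3.8101]  P^+=[0.8793 0.1353; 0.1353 0.4388]
step 2: x^-=[-4.2546, -3.8101]  P^-=[1.1054 0.2744; 0.2744 0.5888]  H_jac=[0.1168 -0.1304]  S=[0.2367]  K=[0.3942; -0.1890]  nu=[1.4013]  x^+=[-3.7022, -4.0750]  P^+=[1.0686 0.2920; 0.2920 0.5803]
step 3: x^-=[-4.9654, -4.0750]  P^-=[1.4054 0.4749; 0.4749 0.7303]  H_jac=[0.0988 -0.1203]  S=[0.2330]  K=[0.3504; -0.1759]  nu=[-2.6588]  x^+=[-5.8971, -3.6072]  P^+=[1.3768 0.4893; 0.4893 0.7231]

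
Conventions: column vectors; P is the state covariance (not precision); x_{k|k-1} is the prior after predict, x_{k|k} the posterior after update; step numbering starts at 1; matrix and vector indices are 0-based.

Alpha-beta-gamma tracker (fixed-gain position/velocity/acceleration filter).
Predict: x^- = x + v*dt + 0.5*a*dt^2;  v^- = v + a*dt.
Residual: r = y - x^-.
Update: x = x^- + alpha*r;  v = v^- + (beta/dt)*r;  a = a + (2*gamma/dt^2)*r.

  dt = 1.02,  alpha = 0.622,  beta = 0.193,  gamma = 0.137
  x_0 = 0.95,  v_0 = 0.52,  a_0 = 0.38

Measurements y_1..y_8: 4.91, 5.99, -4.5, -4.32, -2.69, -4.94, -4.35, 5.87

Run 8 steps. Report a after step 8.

a_post = 6.7543

step 1: x_pred=1.6781  r=3.2319  x^+=3.6883  v^+=1.5191  a^+=1.2312
step 2: x_pred=5.8783  r=0.1117  x^+=5.9478  v^+=2.7961  a^+=1.2606
step 3: x_pred=9.4555  r=-13.9555  x^+=0.7752  v^+=1.4412  a^+=-2.4147
step 4: x_pred=0.9891  r=-5.3091  x^+=-2.3132  v^+=-2.0264  a^+=-3.8129
step 5: x_pred=-6.3635  r=3.6735  x^+=-4.0786  v^+=-5.2205  a^+=-2.8455
step 6: x_pred=-10.8837  r=5.9437  x^+=-7.1867  v^+=-6.9982  a^+=-1.2801
step 7: x_pred=-14.9908  r=10.6408  x^+=-8.3722  v^+=-6.2906  a^+=1.5222
step 8: x_pred=-13.9967  r=19.8667  x^+=-1.6396  v^+=-0.9788  a^+=6.7543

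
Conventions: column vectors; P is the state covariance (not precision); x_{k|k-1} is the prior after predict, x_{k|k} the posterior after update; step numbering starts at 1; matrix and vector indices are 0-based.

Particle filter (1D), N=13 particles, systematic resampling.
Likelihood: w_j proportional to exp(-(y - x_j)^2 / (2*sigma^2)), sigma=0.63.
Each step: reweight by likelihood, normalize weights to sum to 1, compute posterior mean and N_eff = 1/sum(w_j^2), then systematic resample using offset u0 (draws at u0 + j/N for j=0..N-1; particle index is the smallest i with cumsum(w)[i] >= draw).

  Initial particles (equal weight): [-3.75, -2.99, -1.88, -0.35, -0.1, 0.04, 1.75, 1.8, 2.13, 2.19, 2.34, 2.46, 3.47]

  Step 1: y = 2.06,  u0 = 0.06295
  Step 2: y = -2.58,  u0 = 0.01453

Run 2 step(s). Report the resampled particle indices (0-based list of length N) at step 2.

resampled_idx = [0, 0, 0, 0, 1, 1, 1, 1, 2, 2, 2, 3, 3]

step 1: w=[0.0000, 0.0000, 0.0000, 0.0001, 0.0005, 0.0010, 0.1584, 0.1642, 0.1777, 0.1751, 0.1620, 0.1462, 0.0146]  mean=2.1243  Neff=6.1667  idx=[6, 6, 7, 7, 8, 8, 9, 9, 10, 10, 10, 11, 12]
step 2: w=[0.3127, 0.3127, 0.1807, 0.1807, 0.0041, 0.0041, 0.0020, 0.0020, 0.0003, 0.0003, 0.0003, 0.0001, 0.0000]  mean=1.7736  Neff=3.8335  idx=[0, 0, 0, 0, 1, 1, 1, 1, 2, 2, 2, 3, 3]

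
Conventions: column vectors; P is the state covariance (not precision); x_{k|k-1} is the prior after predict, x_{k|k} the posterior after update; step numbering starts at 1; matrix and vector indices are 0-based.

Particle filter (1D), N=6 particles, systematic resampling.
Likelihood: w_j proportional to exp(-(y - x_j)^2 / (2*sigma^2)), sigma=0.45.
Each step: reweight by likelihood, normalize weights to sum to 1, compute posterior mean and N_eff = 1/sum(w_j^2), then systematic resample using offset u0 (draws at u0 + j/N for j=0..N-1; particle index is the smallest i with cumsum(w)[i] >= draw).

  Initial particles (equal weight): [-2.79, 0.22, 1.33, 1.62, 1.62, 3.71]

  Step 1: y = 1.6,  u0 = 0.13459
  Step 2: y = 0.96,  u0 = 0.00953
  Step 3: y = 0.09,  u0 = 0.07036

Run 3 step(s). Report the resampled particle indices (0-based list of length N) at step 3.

resampled_idx = [0, 0, 1, 1, 1, 4]

step 1: w=[0.0000, 0.0032, 0.2939, 0.3515, 0.3515, 0.0000]  mean=1.5303  Neff=2.9992  idx=[2, 3, 3, 3, 4, 4]
step 2: w=[0.2949, 0.1410, 0.1410, 0.1410, 0.1410, 0.1410]  mean=1.5345  Neff=5.3652  idx=[0, 0, 1, 2, 3, 4]
step 3: w=[0.3921, 0.3921, 0.0540, 0.0540, 0.0540, 0.0540]  mean=1.3926  Neff=3.1335  idx=[0, 0, 1, 1, 1, 4]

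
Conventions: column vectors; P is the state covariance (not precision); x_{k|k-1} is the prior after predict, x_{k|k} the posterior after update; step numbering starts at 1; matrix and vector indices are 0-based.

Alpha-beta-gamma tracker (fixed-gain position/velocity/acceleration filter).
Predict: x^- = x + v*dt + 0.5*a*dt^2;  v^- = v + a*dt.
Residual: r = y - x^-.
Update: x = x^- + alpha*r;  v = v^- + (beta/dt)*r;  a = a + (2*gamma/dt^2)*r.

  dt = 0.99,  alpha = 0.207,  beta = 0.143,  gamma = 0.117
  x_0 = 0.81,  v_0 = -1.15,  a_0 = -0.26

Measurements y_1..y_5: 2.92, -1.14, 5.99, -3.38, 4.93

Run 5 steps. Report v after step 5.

v_post = 2.8373

step 1: x_pred=-0.4559  r=3.3759  x^+=0.2429  v^+=-0.9198  a^+=0.5460
step 2: x_pred=-0.4001  r=-0.7399  x^+=-0.5533  v^+=-0.4861  a^+=0.3694
step 3: x_pred=-0.8535  r=6.8435  x^+=0.5631  v^+=0.8681  a^+=2.0032
step 4: x_pred=2.4042  r=-5.7842  x^+=1.2069  v^+=2.0158  a^+=0.6223
step 5: x_pred=3.5074  r=1.4226  x^+=3.8019  v^+=2.8373  a^+=0.9619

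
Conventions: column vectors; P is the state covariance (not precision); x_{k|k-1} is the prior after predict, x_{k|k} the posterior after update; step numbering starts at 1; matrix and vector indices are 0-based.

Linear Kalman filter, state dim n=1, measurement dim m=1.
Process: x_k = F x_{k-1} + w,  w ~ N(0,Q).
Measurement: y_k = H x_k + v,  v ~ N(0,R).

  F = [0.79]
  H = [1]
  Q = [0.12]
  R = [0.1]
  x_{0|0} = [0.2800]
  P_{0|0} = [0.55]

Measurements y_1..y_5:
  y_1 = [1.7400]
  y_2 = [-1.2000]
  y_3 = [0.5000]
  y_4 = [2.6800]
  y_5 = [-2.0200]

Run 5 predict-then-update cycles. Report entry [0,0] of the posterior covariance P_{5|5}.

step 1: x^-=[0.2212]  P^-=[0.4633]  S=[0.5633]  K=[0.8225]  nu=[1.5188]  x^+=[1.4704]  P^+=[0.0822]
step 2: x^-=[1.1616]  P^-=[0.1713]  S=[0.2713]  K=[0.6314]  nu=[-2.3616]  x^+=[-0.3296]  P^+=[0.0631]
step 3: x^-=[-0.2604]  P^-=[0.1594]  S=[0.2594]  K=[0.6145]  nu=[0.7604]  x^+=[0.2069]  P^+=[0.0615]
step 4: x^-=[0.1634]  P^-=[0.1584]  S=[0.2584]  K=[0.6129]  nu=[2.5166]  x^+=[1.7059]  P^+=[0.0613]
step 5: x^-=[1.3477]  P^-=[0.1583]  S=[0.2583]  K=[0.6128]  nu=[-3.3677]  x^+=[-0.7160]  P^+=[0.0613]

P_post[0,0] = 0.0613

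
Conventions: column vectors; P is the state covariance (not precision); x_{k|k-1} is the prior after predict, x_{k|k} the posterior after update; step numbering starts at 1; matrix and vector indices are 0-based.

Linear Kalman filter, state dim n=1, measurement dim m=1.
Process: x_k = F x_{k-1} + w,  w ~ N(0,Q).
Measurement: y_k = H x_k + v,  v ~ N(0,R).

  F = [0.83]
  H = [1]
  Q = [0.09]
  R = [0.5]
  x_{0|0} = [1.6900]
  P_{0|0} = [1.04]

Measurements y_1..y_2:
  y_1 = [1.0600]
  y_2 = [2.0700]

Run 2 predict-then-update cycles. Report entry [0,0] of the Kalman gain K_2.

step 1: x^-=[1.4027]  P^-=[0.8065]  S=[1.3065]  K=[0.6173]  nu=[-0.3427]  x^+=[1.1912]  P^+=[0.3086]
step 2: x^-=[0.9887]  P^-=[0.3026]  S=[0.8026]  K=[0.3770]  nu=[1.0813]  x^+=[1.3964]  P^+=[0.1885]

K[0,0] = 0.3770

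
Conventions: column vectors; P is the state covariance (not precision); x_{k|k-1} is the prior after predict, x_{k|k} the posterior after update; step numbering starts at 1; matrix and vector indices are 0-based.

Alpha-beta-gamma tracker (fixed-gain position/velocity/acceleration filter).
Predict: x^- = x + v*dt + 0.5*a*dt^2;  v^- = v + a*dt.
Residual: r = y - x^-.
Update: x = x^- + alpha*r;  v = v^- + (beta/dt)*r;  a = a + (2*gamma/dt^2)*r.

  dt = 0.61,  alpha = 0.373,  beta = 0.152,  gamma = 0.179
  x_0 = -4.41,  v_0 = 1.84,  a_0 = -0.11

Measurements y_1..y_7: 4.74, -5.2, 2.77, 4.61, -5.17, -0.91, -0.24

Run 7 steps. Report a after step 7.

a_post = -5.8709

step 1: x_pred=-3.3081  r=8.0481  x^+=-0.3061  v^+=3.7783  a^+=7.6331
step 2: x_pred=3.4188  r=-8.6188  x^+=0.2040  v^+=6.2869  a^+=-0.6591
step 3: x_pred=3.9163  r=-1.1463  x^+=3.4888  v^+=5.5992  a^+=-1.7620
step 4: x_pred=6.5764  r=-1.9664  x^+=5.8430  v^+=4.0344  a^+=-3.6539
step 5: x_pred=7.6241  r=-12.7941  x^+=2.8519  v^+=-1.3826  a^+=-15.9632
step 6: x_pred=-0.9614  r=0.0514  x^+=-0.9422  v^+=-11.1073  a^+=-15.9138
step 7: x_pred=-10.6785  r=10.4385  x^+=-6.7849  v^+=-18.2137  a^+=-5.8709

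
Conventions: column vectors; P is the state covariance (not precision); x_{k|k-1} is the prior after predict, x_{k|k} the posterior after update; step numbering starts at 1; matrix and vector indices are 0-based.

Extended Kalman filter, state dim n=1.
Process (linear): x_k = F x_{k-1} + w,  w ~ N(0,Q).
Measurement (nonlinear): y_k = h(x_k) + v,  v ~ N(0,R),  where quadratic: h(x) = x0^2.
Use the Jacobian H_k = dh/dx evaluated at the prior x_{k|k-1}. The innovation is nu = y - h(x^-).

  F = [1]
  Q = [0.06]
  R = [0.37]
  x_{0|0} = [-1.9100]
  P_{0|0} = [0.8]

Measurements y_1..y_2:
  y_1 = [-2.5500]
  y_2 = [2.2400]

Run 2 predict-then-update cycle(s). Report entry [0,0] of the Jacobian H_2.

H_jac[0,0] = -0.6679

step 1: x^-=[-1.9100]  P^-=[0.8600]  H_jac=[-3.8200]  S=[12.9195]  K=[-0.2543]  nu=[-6.1981]  x^+=[-0.3339]  P^+=[0.0246]
step 2: x^-=[-0.3339]  P^-=[0.0846]  H_jac=[-0.6679]  S=[0.4077]  K=[-0.1386]  nu=[2.1285]  x^+=[-0.6290]  P^+=[0.0768]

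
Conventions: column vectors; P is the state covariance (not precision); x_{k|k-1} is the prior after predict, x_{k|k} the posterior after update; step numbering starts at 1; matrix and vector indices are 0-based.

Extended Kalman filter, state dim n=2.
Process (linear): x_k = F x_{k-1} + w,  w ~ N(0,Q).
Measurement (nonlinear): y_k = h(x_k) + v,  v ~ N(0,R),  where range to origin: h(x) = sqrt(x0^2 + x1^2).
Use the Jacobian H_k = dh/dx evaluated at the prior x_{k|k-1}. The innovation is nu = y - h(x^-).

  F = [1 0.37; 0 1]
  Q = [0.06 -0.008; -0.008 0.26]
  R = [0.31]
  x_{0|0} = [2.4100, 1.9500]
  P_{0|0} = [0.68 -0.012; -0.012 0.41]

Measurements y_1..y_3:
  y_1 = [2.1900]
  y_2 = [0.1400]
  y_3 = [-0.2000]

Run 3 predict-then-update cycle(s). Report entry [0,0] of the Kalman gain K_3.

K[0,0] = 0.4489

step 1: x^-=[3.1315, 1.9500]  P^-=[0.7872 0.1317; 0.1317 0.6700]  H_jac=[0.8489 0.5286]  S=[1.1827]  K=[0.6239; 0.3940]  nu=[-1.4990]  x^+=[2.1962, 1.3594]  P^+=[0.3269 -0.1590; -0.1590 0.4864]
step 2: x^-=[2.6992, 1.3594]  P^-=[0.3358 0.0130; 0.0130 0.7464]  H_jac=[0.8931 0.4498]  S=[0.7393]  K=[0.4135; 0.4698]  nu=[-2.8822]  x^+=[1.5073, 0.0053]  P^+=[0.2094 -0.1307; -0.1307 0.5832]
step 3: x^-=[1.5093, 0.0053]  P^-=[0.2525 0.0771; 0.0771 0.8432]  H_jac=[1.0000 0.0035]  S=[0.5631]  K=[0.4489; 0.1423]  nu=[-1.7093]  x^+=[0.7419, -0.2378]  P^+=[0.1390 0.0412; 0.0412 0.8319]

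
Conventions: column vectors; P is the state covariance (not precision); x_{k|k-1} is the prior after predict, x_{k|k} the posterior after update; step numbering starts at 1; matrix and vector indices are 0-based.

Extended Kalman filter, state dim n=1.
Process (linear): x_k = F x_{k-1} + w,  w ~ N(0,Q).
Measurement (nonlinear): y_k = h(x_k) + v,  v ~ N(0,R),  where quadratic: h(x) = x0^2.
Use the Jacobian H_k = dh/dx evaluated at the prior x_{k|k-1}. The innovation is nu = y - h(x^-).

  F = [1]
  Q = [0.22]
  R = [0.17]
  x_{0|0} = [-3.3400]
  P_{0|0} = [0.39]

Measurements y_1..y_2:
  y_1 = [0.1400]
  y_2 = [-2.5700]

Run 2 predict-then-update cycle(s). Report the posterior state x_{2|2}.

x_post = [-0.1941]

step 1: x^-=[-3.3400]  P^-=[0.6100]  H_jac=[-6.6800]  S=[27.3897]  K=[-0.1488]  nu=[-11.0156]  x^+=[-1.7012]  P^+=[0.0038]
step 2: x^-=[-1.7012]  P^-=[0.2238]  H_jac=[-3.4024]  S=[2.7606]  K=[-0.2758]  nu=[-5.4641]  x^+=[-0.1941]  P^+=[0.0138]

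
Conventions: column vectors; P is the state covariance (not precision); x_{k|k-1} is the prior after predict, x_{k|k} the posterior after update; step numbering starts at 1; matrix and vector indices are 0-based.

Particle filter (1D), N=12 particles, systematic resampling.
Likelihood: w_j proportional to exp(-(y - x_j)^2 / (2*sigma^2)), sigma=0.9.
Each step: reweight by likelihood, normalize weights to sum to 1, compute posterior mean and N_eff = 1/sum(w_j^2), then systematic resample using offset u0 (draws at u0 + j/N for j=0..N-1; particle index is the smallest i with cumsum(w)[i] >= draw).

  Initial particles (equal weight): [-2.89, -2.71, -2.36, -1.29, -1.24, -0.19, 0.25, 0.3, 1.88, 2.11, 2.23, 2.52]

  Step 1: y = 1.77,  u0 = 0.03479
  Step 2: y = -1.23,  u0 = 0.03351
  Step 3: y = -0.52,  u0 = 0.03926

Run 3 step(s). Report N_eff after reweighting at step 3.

N_eff = 11.9928

step 1: w=[0.0000, 0.0000, 0.0000, 0.0008, 0.0009, 0.0227, 0.0584, 0.0641, 0.2414, 0.2265, 0.2134, 0.1719]  mean=1.8681  Neff=5.1901  idx=[6, 7, 8, 8, 8, 9, 9, 10, 10, 10, 11, 11]
step 2: w=[0.5109, 0.4656, 0.0050, 0.0050, 0.0050, 0.0020, 0.0020, 0.0012, 0.0012, 0.0012, 0.0003, 0.0003]  mean=0.3142  Neff=2.0925  idx=[0, 0, 0, 0, 0, 0, 1, 1, 1, 1, 1, 1]
step 3: w=[0.0854, 0.0854, 0.0854, 0.0854, 0.0854, 0.0854, 0.0813, 0.0813, 0.0813, 0.0813, 0.0813, 0.0813]  mean=0.2744  Neff=11.9928  idx=[0, 1, 2, 3, 4, 5, 6, 7, 8, 9, 10, 11]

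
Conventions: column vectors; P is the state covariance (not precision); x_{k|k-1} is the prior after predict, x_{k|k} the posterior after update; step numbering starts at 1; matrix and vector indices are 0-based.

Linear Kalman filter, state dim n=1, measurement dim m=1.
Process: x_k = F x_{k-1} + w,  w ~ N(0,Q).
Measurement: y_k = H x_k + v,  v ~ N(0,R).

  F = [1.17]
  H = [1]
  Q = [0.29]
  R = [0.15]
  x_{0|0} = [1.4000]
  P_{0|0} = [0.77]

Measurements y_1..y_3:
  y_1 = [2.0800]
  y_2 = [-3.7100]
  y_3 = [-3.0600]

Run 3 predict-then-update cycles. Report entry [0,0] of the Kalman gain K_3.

step 1: x^-=[1.6380]  P^-=[1.3441]  S=[1.4941]  K=[0.8996]  nu=[0.4420]  x^+=[2.0356]  P^+=[0.1349]
step 2: x^-=[2.3817]  P^-=[0.4747]  S=[0.6247]  K=[0.7599]  nu=[-6.0917]  x^+=[-2.2473]  P^+=[0.1140]
step 3: x^-=[-2.6294]  P^-=[0.4460]  S=[0.5960]  K=[0.7483]  nu=[-0.4306]  x^+=[-2.9516]  P^+=[0.1123]

K[0,0] = 0.7483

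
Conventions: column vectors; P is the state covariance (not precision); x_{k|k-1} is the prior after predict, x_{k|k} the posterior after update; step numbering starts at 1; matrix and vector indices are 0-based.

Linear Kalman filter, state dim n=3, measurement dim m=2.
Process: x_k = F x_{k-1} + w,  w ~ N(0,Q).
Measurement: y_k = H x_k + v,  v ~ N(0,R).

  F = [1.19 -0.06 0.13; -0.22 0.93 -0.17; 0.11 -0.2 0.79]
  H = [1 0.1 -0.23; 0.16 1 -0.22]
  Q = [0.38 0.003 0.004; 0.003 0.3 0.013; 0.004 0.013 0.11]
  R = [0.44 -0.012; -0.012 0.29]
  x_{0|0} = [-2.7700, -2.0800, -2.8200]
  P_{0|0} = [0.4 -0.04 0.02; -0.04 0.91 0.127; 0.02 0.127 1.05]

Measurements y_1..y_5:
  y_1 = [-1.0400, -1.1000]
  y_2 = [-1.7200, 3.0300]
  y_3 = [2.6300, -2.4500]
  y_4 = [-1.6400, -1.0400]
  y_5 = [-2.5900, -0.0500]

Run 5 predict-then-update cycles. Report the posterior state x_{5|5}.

x_post = [-2.1547, -0.0539, -0.6140]

step 1: x^-=[-3.5381, -0.8456, -2.1165]  P^-=[0.9774 -0.2085 0.1947; -0.2085 1.1145 -0.2190; 0.1947 -0.2190 0.7716]  S=[1.3482 0.0883; 0.0883 1.4828]  K=[0.6831 -0.1047; -0.0848 0.7667; 0.0123 -0.2419]  nu=[2.0959, -0.1539]  x^+=[-2.0902, -1.1413, -2.0534]  P^+=[0.3446 -0.0584 0.1604; -0.0584 0.2447 0.0548; 0.1604 0.0548 0.6852]
step 2: x^-=[-2.6858, -0.2525, -1.6238]  P^-=[0.9375 -0.2113 0.2858; -0.2113 0.5667 -0.1302; 0.2858 -0.1302 0.5647]  S=[1.2454 -0.0320; -0.0320 0.8776]  K=[0.6801 -0.1167; -0.0837 0.6368; 0.1087 -0.2339]  nu=[0.6176, 3.3550]  x^+=[-2.6572, 1.8323, -2.3413]  P^+=[0.3445 -0.0610 0.1643; -0.0610 0.1987 0.0147; 0.1643 0.0147 0.5004]
step 3: x^-=[-3.5764, 2.6867, -2.5084]  P^-=[0.9364 -0.2136 0.2735; -0.2136 0.5356 -0.1288; 0.2735 -0.1288 0.4610]  S=[1.2435 -0.0401; -0.0401 0.8409]  K=[0.6815 -0.1149; -0.0847 0.6259; 0.1173 -0.2161]  nu=[5.3608, -5.1163]  x^+=[0.6651, -0.9698, -0.7738]  P^+=[0.3414 -0.0638 0.1467; -0.0638 0.1930 0.0010; 0.1467 0.0010 0.4026]
step 4: x^-=[0.7491, -0.9167, -0.3442]  P^-=[0.9254 -0.2113 0.2479; -0.2113 0.5318 -0.1220; 0.2479 -0.1220 0.4011]  S=[1.2413 -0.0380; -0.0380 0.8336]  K=[0.6792 -0.1103; -0.0856 0.6258; 0.1095 -0.1997]  nu=[-2.3765, -0.3189]  x^+=[-0.8299, -0.9128, -0.5406]  P^+=[0.3370 -0.0651 0.1317; -0.0651 0.1923 -0.0030; 0.1317 -0.0030 0.3513]
step 5: x^-=[-1.0031, -0.5744, -0.3358]  P^-=[0.9139 -0.2074 0.2283; -0.2074 0.5302 -0.1153; 0.2283 -0.1153 0.3677]  S=[1.2374 -0.0344; -0.0344 0.8296]  K=[0.6764 -0.1062; -0.0859 0.6260; 0.1016 -0.1882]  nu=[-1.6067, 0.6110]  x^+=[-2.1547, -0.0539, -0.6140]  P^+=[0.3335 -0.0654 0.1219; -0.0654 0.1922 -0.0040; 0.1219 -0.0040 0.3242]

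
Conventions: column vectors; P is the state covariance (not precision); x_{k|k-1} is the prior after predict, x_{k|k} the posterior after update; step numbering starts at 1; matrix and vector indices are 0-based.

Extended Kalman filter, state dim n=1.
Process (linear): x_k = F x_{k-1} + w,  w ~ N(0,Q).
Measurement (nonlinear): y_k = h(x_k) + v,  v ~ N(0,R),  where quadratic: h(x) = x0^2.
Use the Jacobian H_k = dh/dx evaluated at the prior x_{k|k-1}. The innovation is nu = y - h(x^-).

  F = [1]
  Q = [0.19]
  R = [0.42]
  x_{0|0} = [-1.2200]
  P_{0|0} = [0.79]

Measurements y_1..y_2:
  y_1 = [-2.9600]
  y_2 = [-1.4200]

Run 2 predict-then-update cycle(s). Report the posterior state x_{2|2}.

step 1: x^-=[-1.2200]  P^-=[0.9800]  H_jac=[-2.4400]  S=[6.2545]  K=[-0.3823]  nu=[-4.4484]  x^+=[0.4807]  P^+=[0.0658]
step 2: x^-=[0.4807]  P^-=[0.2558]  H_jac=[0.9614]  S=[0.6564]  K=[0.3746]  nu=[-1.6511]  x^+=[-0.1379]  P^+=[0.1637]

x_post = [-0.1379]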